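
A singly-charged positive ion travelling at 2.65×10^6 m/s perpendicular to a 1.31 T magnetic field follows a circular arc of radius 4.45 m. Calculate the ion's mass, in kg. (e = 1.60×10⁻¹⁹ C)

m ≈ 3.52×10^-25 kg

qvB = mv²/r ⇒ m = qBr/v.
m = (1×1.60×10^-19)(1.31)(4.45) / (2.65×10^6) = 3.52×10^-25 kg.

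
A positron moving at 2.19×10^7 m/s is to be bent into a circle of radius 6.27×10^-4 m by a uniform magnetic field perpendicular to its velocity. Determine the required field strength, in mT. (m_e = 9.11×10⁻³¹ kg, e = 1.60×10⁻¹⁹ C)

B ≈ 199 mT

qvB = mv²/r gives B = mv/(qr).
B = (9.11×10^-31)(2.19×10^7) / [(1×1.60×10^-19)(6.27×10^-4)] = 0.199 T.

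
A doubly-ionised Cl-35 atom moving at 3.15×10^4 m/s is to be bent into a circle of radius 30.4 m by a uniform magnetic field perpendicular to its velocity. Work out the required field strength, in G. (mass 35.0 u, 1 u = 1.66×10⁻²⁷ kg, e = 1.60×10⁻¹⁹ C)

B ≈ 1.88 G

qvB = mv²/r gives B = mv/(qr).
B = (5.81×10^-26)(3.15×10^4) / [(2×1.60×10^-19)(30.4)] = 1.88×10^-4 T.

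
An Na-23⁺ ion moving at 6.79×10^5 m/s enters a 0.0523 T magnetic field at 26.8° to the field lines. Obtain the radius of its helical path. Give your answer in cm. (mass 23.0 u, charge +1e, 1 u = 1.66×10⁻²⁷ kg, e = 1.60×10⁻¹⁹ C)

Only the perpendicular component v⊥ = v sin26.8° = 3.06×10^5 m/s is bent by the field.
r = m v⊥ /(qB) = (3.82×10^-26)(3.06×10^5) / [(1×1.60×10^-19)(0.0523)] = 1.40 m.

r ≈ 140 cm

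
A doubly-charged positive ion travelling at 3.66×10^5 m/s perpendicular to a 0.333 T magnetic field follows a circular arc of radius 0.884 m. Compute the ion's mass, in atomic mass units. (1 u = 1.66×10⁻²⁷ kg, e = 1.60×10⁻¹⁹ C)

qvB = mv²/r ⇒ m = qBr/v.
m = (2×1.60×10^-19)(0.333)(0.884) / (3.66×10^5) = 2.57×10^-25 kg = 155 u.

m ≈ 155 u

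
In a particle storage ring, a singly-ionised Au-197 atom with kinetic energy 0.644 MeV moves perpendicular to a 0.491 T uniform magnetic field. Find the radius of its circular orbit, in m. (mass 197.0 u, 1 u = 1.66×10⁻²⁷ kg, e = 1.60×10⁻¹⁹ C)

r ≈ 3.30 m

Convert the energy: K = 0.644 MeV = 1.03×10^-13 J.
v = √(2K/m) = √(2·1.03×10^-13/3.27×10^-25) = 7.94×10^5 m/s.
r = mv/(qB) = (3.27×10^-25)(7.94×10^5) / [(1×1.60×10^-19)(0.491)] = 3.30 m.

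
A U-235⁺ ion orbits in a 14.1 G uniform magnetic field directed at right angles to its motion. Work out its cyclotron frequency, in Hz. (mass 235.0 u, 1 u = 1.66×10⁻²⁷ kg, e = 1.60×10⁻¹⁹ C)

f ≈ 92.0 Hz

f = qB/(2πm) = (1×1.60×10^-19)(1.41×10^-3) / [2π(3.90×10^-25)] = 92.0 Hz.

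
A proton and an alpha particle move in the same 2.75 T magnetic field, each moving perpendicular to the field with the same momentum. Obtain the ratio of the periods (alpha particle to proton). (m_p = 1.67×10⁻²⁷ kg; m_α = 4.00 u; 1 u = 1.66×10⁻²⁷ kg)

ratio ≈ 1.99

T = 2πm/(qB) is independent of speed, so T₂/T₁ = (m₂/q₂)/(m₁/q₁).
T_{alpha particle}/T_{proton} = (6.64×10^-27/2e) / (1.67×10^-27/1e) = 1.99.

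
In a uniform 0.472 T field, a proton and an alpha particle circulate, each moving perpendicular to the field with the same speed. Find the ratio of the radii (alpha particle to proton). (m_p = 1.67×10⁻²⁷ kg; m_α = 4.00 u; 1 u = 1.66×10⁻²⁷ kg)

r = mv/(qB) ⇒ at equal v, r ∝ m/q.
r_{alpha particle}/r_{proton} = 1.99.

ratio ≈ 1.99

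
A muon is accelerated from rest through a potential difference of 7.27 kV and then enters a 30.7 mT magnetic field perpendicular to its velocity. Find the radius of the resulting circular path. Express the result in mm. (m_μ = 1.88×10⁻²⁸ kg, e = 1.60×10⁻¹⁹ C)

The kinetic energy gained is K = qV = (1×1.60×10^-19)(7270) = 1.16×10^-15 J.
v = √(2K/m) = 3.52×10^6 m/s.
r = mv/(qB) = (1.88×10^-28)(3.52×10^6) / [(1×1.60×10^-19)(0.0307)] = 0.135 m.

r ≈ 135 mm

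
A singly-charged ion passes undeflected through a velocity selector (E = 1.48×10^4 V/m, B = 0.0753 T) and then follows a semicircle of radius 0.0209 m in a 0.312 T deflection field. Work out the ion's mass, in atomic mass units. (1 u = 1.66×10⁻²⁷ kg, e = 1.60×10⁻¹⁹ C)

m ≈ 3.20 u

v = E/B₁ = 1.97×10^5 m/s.
From r = mv/(qB₂), m = qB₂r/v = (1×1.60×10^-19)(0.312)(0.0209) / (1.97×10^5) = 5.31×10^-27 kg.
In atomic mass units: m = 5.31×10^-27 / 1.66×10^-27 = 3.20 u.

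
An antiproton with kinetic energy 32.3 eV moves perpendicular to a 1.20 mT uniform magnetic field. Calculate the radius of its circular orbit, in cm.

r ≈ 68.4 cm

Convert the energy: K = 32.3 eV = 5.17×10^-18 J.
v = √(2K/m) = √(2·5.17×10^-18/1.67×10^-27) = 7.87×10^4 m/s.
r = mv/(qB) = (1.67×10^-27)(7.87×10^4) / [(1×1.60×10^-19)(1.20×10^-3)] = 0.684 m.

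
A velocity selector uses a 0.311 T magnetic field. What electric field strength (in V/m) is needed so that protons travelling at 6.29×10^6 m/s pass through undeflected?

qE = qvB ⇒ E = vB = (6.29×10^6)(0.311) = 1.96×10^6 V/m.

E ≈ 1.96×10^6 V/m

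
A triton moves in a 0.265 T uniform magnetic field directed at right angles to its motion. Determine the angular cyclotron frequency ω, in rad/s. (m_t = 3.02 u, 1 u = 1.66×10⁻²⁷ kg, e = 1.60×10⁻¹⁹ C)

ω ≈ 8.46×10^6 rad/s

ω = qB/m = (1×1.60×10^-19)(0.265) / (5.01×10^-27) = 8.46×10^6 rad/s.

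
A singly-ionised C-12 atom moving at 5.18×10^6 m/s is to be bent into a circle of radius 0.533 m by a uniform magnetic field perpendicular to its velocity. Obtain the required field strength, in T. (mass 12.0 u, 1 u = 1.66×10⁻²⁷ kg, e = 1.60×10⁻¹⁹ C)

B ≈ 1.21 T

qvB = mv²/r gives B = mv/(qr).
B = (1.99×10^-26)(5.18×10^6) / [(1×1.60×10^-19)(0.533)] = 1.21 T.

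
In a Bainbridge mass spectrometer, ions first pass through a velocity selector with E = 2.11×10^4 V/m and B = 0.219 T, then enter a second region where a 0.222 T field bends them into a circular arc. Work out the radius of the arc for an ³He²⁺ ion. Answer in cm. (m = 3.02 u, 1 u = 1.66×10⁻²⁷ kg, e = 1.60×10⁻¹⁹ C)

r ≈ 0.680 cm

The selector passes v = E/B = 2.11×10^4/0.219 = 9.63×10^4 m/s.
In the deflection region, r = mv/(qB₂) = (5.01×10^-27)(9.63×10^4) / [(2×1.60×10^-19)(0.222)] = 6.80×10^-3 m.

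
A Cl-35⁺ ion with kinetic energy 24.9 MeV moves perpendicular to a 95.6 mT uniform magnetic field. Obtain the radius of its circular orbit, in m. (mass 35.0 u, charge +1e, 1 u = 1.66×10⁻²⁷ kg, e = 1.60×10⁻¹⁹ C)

Convert the energy: K = 24.9 MeV = 3.98×10^-12 J.
v = √(2K/m) = √(2·3.98×10^-12/5.81×10^-26) = 1.17×10^7 m/s.
r = mv/(qB) = (5.81×10^-26)(1.17×10^7) / [(1×1.60×10^-19)(0.0956)] = 44.5 m.

r ≈ 44.5 m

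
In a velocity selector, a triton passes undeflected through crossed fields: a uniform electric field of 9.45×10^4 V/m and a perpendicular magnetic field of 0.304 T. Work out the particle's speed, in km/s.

v ≈ 311 km/s

For zero net force, qE = qvB, so v = E/B.
v = (9.45×10^4) / (0.304) = 3.11×10^5 m/s.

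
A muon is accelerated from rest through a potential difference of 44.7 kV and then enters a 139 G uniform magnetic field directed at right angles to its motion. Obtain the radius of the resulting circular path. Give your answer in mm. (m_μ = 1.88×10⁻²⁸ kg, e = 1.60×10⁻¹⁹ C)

The kinetic energy gained is K = qV = (1×1.60×10^-19)(4.47×10^4) = 7.15×10^-15 J.
v = √(2K/m) = 8.72×10^6 m/s.
r = mv/(qB) = (1.88×10^-28)(8.72×10^6) / [(1×1.60×10^-19)(0.0139)] = 0.737 m.

r ≈ 737 mm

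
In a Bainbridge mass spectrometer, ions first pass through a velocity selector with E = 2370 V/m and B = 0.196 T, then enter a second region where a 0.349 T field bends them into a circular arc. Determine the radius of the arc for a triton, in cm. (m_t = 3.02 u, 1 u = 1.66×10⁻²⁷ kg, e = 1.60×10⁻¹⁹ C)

The selector passes v = E/B = 2370/0.196 = 1.21×10^4 m/s.
In the deflection region, r = mv/(qB₂) = (5.01×10^-27)(1.21×10^4) / [(1×1.60×10^-19)(0.349)] = 1.09×10^-3 m.

r ≈ 0.109 cm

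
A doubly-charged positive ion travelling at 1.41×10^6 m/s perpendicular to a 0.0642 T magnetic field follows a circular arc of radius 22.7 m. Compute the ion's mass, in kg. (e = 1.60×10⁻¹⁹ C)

qvB = mv²/r ⇒ m = qBr/v.
m = (2×1.60×10^-19)(0.0642)(22.7) / (1.41×10^6) = 3.31×10^-25 kg.

m ≈ 3.31×10^-25 kg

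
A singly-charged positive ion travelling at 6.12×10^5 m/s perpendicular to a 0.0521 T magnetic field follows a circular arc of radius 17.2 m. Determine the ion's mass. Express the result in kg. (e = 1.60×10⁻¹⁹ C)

qvB = mv²/r ⇒ m = qBr/v.
m = (1×1.60×10^-19)(0.0521)(17.2) / (6.12×10^5) = 2.34×10^-25 kg.

m ≈ 2.34×10^-25 kg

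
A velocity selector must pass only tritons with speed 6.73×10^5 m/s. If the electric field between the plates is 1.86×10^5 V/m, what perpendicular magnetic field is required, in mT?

qE = qvB ⇒ B = E/v = (1.86×10^5) / (6.73×10^5) = 0.276 T.

B ≈ 276 mT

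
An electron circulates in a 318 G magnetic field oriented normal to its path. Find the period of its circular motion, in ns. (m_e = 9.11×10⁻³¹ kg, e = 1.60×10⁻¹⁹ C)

The cyclotron period is independent of speed: T = 2πm/(qB).
T = 2π(9.11×10^-31) / [(1×1.60×10^-19)(0.0318)] = 1.12×10^-9 s.

T ≈ 1.12 ns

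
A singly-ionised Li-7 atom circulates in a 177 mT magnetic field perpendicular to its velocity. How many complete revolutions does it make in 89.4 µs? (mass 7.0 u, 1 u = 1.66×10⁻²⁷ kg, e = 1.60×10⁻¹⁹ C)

T = 2πm/(qB) = 2π(1.162×10^-26) / [(1×1.60×10^-19)(0.177)] = 2.5781×10^-6 s.
N = t/T = 8.94×10^-5 / 2.5781×10^-6 ≈ 34.68, so 34 complete revolutions.

N = 34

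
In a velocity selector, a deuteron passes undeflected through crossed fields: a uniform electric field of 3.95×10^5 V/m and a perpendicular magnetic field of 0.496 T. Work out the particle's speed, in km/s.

v ≈ 796 km/s

For zero net force, qE = qvB, so v = E/B.
v = (3.95×10^5) / (0.496) = 7.96×10^5 m/s.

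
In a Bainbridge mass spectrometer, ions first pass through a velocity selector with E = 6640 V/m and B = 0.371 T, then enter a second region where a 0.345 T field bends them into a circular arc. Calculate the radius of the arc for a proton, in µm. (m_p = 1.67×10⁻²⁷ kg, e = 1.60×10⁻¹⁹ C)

The selector passes v = E/B = 6640/0.371 = 1.79×10^4 m/s.
In the deflection region, r = mv/(qB₂) = (1.67×10^-27)(1.79×10^4) / [(1×1.60×10^-19)(0.345)] = 5.41×10^-4 m.

r ≈ 541 µm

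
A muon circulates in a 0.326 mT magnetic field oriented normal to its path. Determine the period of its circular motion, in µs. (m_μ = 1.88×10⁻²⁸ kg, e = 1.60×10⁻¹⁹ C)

The cyclotron period is independent of speed: T = 2πm/(qB).
T = 2π(1.88×10^-28) / [(1×1.60×10^-19)(3.26×10^-4)] = 2.26×10^-5 s.

T ≈ 22.6 µs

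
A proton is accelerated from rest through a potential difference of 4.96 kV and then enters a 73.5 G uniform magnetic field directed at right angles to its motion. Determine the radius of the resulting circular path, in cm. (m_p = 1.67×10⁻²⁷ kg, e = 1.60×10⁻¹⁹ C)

r ≈ 138 cm

The kinetic energy gained is K = qV = (1×1.60×10^-19)(4960) = 7.94×10^-16 J.
v = √(2K/m) = 9.75×10^5 m/s.
r = mv/(qB) = (1.67×10^-27)(9.75×10^5) / [(1×1.60×10^-19)(7.35×10^-3)] = 1.38 m.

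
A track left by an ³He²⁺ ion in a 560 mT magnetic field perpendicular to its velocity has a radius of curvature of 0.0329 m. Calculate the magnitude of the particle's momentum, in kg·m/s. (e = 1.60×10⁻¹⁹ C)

p ≈ 5.90×10^-21 kg·m/s

Since qvB = mv²/r, the momentum p = mv = qBr.
p = (2×1.60×10^-19)(0.560)(0.0329) = 5.90×10^-21 kg·m/s.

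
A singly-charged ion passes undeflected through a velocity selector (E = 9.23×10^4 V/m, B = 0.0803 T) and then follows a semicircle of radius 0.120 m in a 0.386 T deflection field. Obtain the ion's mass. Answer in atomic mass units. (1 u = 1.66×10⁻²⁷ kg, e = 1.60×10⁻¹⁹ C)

v = E/B₁ = 1.15×10^6 m/s.
From r = mv/(qB₂), m = qB₂r/v = (1×1.60×10^-19)(0.386)(0.120) / (1.15×10^6) = 6.45×10^-27 kg.
In atomic mass units: m = 6.45×10^-27 / 1.66×10^-27 = 3.88 u.

m ≈ 3.88 u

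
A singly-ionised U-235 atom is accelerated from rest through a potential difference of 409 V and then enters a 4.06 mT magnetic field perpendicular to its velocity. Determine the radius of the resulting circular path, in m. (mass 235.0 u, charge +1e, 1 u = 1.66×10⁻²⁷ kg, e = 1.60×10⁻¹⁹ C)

r ≈ 11.0 m

The kinetic energy gained is K = qV = (1×1.60×10^-19)(409) = 6.54×10^-17 J.
v = √(2K/m) = 1.83×10^4 m/s.
r = mv/(qB) = (3.90×10^-25)(1.83×10^4) / [(1×1.60×10^-19)(4.06×10^-3)] = 11.0 m.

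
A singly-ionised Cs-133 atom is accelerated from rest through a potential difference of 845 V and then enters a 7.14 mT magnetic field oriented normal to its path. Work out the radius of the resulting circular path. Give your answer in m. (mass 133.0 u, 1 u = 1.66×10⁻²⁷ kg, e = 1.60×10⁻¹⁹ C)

The kinetic energy gained is K = qV = (1×1.60×10^-19)(845) = 1.35×10^-16 J.
v = √(2K/m) = 3.50×10^4 m/s.
r = mv/(qB) = (2.21×10^-25)(3.50×10^4) / [(1×1.60×10^-19)(7.14×10^-3)] = 6.76 m.

r ≈ 6.76 m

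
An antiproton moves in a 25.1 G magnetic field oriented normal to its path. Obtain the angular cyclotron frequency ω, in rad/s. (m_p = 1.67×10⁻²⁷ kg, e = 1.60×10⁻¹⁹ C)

ω ≈ 2.40×10^5 rad/s

ω = qB/m = (1×1.60×10^-19)(2.51×10^-3) / (1.67×10^-27) = 2.40×10^5 rad/s.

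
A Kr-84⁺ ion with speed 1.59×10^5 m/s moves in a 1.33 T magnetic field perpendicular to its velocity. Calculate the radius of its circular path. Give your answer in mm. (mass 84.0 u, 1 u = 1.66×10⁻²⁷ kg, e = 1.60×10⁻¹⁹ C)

r ≈ 104 mm

The magnetic force provides the centripetal force: qvB = mv²/r, so r = mv/(qB).
r = (1.39×10^-25 kg)(1.59×10^5 m/s) / [(1×1.60×10^-19 C)(1.33 T)] = 0.104 m.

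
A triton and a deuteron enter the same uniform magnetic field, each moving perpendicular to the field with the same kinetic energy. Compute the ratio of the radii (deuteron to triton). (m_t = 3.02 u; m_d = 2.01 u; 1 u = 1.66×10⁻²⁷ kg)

r = √(2mK)/(qB) ⇒ at equal K, r ∝ √m/q.
r_{deuteron}/r_{triton} = 0.816.

ratio ≈ 0.816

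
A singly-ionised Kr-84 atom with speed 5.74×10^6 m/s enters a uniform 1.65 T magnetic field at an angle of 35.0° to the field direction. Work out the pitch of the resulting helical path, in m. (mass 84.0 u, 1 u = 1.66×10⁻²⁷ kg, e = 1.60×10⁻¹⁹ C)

The velocity component along B is v∥ = v cos35.0° = 4.70×10^6 m/s.
The cyclotron period T = 2πm/(qB) = 3.32×10^-6 s is set by m, q, B alone.
Pitch = v∥·T = (4.70×10^6)(3.32×10^-6) = 15.6 m.

pitch ≈ 15.6 m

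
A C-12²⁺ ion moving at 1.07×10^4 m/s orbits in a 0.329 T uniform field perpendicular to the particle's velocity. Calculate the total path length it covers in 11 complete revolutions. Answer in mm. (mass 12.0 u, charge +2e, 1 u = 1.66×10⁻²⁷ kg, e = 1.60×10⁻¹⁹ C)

r = mv/(qB) = 2.02×10^-3 m, so one revolution covers 2πr = 0.0127 m.
In 11 revolutions: L = 11·2πr = 0.140 m.

L ≈ 140 mm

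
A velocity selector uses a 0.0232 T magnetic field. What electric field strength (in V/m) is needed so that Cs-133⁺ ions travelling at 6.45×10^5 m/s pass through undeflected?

E ≈ 1.50×10^4 V/m

qE = qvB ⇒ E = vB = (6.45×10^5)(0.0232) = 1.50×10^4 V/m.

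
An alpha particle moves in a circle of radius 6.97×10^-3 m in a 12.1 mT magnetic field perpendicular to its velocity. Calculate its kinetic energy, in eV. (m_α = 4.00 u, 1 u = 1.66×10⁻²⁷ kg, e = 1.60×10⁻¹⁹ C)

v = qBr/m = (2×1.60×10^-19)(0.0121)(6.97×10^-3) / (6.64×10^-27) = 4060 m/s.
K = ½mv² = 0.5·(6.64×10^-27)·(4060)² = 5.48×10^-20 J = 0.343 eV.

K ≈ 0.343 eV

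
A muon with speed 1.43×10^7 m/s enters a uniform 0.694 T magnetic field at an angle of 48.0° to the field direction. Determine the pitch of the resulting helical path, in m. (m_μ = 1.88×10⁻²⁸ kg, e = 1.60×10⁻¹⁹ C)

pitch ≈ 0.102 m

The velocity component along B is v∥ = v cos48.0° = 9.57×10^6 m/s.
The cyclotron period T = 2πm/(qB) = 1.06×10^-8 s is set by m, q, B alone.
Pitch = v∥·T = (9.57×10^6)(1.06×10^-8) = 0.102 m.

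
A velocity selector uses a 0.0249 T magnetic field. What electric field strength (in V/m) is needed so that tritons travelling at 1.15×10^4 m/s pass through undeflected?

qE = qvB ⇒ E = vB = (1.15×10^4)(0.0249) = 286 V/m.

E ≈ 286 V/m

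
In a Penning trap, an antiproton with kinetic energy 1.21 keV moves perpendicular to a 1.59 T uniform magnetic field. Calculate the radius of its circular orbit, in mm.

r ≈ 3.16 mm

Convert the energy: K = 1.21 keV = 1.94×10^-16 J.
v = √(2K/m) = √(2·1.94×10^-16/1.67×10^-27) = 4.82×10^5 m/s.
r = mv/(qB) = (1.67×10^-27)(4.82×10^5) / [(1×1.60×10^-19)(1.59)] = 3.16×10^-3 m.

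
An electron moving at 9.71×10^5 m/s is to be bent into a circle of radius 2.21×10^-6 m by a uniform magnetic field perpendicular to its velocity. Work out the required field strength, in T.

B ≈ 2.50 T

qvB = mv²/r gives B = mv/(qr).
B = (9.11×10^-31)(9.71×10^5) / [(1×1.60×10^-19)(2.21×10^-6)] = 2.50 T.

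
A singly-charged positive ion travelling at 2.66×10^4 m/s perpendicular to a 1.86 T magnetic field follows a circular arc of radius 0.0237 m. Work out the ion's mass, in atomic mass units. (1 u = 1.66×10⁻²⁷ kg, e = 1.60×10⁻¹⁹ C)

qvB = mv²/r ⇒ m = qBr/v.
m = (1×1.60×10^-19)(1.86)(0.0237) / (2.66×10^4) = 2.65×10^-25 kg = 160 u.

m ≈ 160 u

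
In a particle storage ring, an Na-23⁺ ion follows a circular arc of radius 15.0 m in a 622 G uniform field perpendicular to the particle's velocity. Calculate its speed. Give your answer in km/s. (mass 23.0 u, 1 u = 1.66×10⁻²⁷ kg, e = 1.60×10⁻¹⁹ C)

From qvB = mv²/r, v = qBr/m.
v = (1×1.60×10^-19)(0.0622)(15.0) / (3.82×10^-26) = 3.91×10^6 m/s.

v ≈ 3910 km/s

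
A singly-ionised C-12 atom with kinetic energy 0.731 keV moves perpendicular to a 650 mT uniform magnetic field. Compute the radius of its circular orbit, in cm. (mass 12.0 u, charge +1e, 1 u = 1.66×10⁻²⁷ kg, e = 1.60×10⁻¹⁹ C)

Convert the energy: K = 0.731 keV = 1.17×10^-16 J.
v = √(2K/m) = √(2·1.17×10^-16/1.99×10^-26) = 1.08×10^5 m/s.
r = mv/(qB) = (1.99×10^-26)(1.08×10^5) / [(1×1.60×10^-19)(0.650)] = 0.0208 m.

r ≈ 2.08 cm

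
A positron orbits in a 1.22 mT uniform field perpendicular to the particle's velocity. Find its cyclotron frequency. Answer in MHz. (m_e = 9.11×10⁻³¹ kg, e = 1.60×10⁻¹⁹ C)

f = qB/(2πm) = (1×1.60×10^-19)(1.22×10^-3) / [2π(9.11×10^-31)] = 3.41×10^7 Hz.

f ≈ 34.1 MHz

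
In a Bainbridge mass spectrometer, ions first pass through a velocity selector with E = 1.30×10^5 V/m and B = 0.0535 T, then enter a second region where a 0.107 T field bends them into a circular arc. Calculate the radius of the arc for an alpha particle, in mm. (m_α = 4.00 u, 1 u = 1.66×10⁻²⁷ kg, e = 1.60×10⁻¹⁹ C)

The selector passes v = E/B = 1.30×10^5/0.0535 = 2.43×10^6 m/s.
In the deflection region, r = mv/(qB₂) = (6.64×10^-27)(2.43×10^6) / [(2×1.60×10^-19)(0.107)] = 0.471 m.

r ≈ 471 mm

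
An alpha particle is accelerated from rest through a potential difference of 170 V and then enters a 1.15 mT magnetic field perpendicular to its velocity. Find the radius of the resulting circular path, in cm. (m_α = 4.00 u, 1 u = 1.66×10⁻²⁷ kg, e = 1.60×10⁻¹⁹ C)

The kinetic energy gained is K = qV = (2×1.60×10^-19)(170) = 5.44×10^-17 J.
v = √(2K/m) = 1.28×10^5 m/s.
r = mv/(qB) = (6.64×10^-27)(1.28×10^5) / [(2×1.60×10^-19)(1.15×10^-3)] = 2.31 m.

r ≈ 231 cm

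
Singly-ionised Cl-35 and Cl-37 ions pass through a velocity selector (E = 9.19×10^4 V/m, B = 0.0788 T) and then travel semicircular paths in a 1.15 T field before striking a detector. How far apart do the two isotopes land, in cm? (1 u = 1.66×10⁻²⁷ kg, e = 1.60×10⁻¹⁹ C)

Δd ≈ 4.21 cm

Both emerge at v = E/B₁ = 1.17×10^6 m/s.
r = mv/(qB₂), so r₁ = 0.3683 m and r₂ = 0.3893 m, giving Δr = 0.0210 m.
After a semicircle each ion lands a diameter 2r from the entry slit, so the separation is 2Δr = 0.0421 m.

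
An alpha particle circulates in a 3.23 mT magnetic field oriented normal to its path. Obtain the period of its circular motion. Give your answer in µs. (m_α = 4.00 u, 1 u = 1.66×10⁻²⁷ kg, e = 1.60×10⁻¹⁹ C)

The cyclotron period is independent of speed: T = 2πm/(qB).
T = 2π(6.64×10^-27) / [(2×1.60×10^-19)(3.23×10^-3)] = 4.04×10^-5 s.

T ≈ 40.4 µs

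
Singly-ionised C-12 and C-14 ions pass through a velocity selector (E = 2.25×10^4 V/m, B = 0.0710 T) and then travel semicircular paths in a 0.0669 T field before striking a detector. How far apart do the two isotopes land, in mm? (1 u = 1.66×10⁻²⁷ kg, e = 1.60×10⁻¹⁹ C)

Both emerge at v = E/B₁ = 3.17×10^5 m/s.
r = mv/(qB₂), so r₁ = 0.5897 m and r₂ = 0.6880 m, giving Δr = 0.0983 m.
After a semicircle each ion lands a diameter 2r from the entry slit, so the separation is 2Δr = 0.197 m.

Δd ≈ 197 mm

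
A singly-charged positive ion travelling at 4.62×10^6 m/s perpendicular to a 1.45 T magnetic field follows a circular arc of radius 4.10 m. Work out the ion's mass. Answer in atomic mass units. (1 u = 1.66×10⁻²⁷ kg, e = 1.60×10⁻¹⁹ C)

m ≈ 124 u

qvB = mv²/r ⇒ m = qBr/v.
m = (1×1.60×10^-19)(1.45)(4.10) / (4.62×10^6) = 2.06×10^-25 kg = 124 u.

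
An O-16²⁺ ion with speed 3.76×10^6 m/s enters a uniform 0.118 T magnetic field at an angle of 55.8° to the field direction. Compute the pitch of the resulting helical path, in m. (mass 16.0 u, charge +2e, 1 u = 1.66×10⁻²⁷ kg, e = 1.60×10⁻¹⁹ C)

The velocity component along B is v∥ = v cos55.8° = 2.11×10^6 m/s.
The cyclotron period T = 2πm/(qB) = 4.42×10^-6 s is set by m, q, B alone.
Pitch = v∥·T = (2.11×10^6)(4.42×10^-6) = 9.34 m.

pitch ≈ 9.34 m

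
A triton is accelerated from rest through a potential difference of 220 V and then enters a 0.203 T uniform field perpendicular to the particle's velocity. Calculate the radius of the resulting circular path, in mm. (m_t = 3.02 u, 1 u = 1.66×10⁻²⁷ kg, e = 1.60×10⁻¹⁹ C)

The kinetic energy gained is K = qV = (1×1.60×10^-19)(220) = 3.52×10^-17 J.
v = √(2K/m) = 1.19×10^5 m/s.
r = mv/(qB) = (5.01×10^-27)(1.19×10^5) / [(1×1.60×10^-19)(0.203)] = 0.0183 m.

r ≈ 18.3 mm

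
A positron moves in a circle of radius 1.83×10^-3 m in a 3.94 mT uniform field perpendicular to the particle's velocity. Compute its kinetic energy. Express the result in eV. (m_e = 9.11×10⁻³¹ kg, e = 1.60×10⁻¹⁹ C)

K ≈ 4.57 eV

v = qBr/m = (1×1.60×10^-19)(3.94×10^-3)(1.83×10^-3) / (9.11×10^-31) = 1.27×10^6 m/s.
K = ½mv² = 0.5·(9.11×10^-31)·(1.27×10^6)² = 7.30×10^-19 J = 4.57 eV.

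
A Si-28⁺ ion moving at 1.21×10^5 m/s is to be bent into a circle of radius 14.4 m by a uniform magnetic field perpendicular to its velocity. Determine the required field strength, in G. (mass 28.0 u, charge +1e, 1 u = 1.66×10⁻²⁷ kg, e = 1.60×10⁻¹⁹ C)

B ≈ 24.4 G

qvB = mv²/r gives B = mv/(qr).
B = (4.65×10^-26)(1.21×10^5) / [(1×1.60×10^-19)(14.4)] = 2.44×10^-3 T.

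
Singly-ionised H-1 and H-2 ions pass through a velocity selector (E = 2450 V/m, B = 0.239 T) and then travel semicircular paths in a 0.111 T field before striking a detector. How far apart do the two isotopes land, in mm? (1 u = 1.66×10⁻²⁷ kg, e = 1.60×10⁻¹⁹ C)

Δd ≈ 1.92 mm

Both emerge at v = E/B₁ = 1.03×10^4 m/s.
r = mv/(qB₂), so r₁ = 9.581×10^-4 m and r₂ = 1.916×10^-3 m, giving Δr = 9.58×10^-4 m.
After a semicircle each ion lands a diameter 2r from the entry slit, so the separation is 2Δr = 1.92×10^-3 m.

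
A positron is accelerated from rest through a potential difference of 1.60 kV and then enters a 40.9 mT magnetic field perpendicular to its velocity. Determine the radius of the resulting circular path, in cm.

The kinetic energy gained is K = qV = (1×1.60×10^-19)(1600) = 2.56×10^-16 J.
v = √(2K/m) = 2.37×10^7 m/s.
r = mv/(qB) = (9.11×10^-31)(2.37×10^7) / [(1×1.60×10^-19)(0.0409)] = 3.30×10^-3 m.

r ≈ 0.330 cm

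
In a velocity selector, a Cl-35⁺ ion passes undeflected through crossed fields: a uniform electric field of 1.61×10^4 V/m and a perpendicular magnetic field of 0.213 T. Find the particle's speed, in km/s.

For zero net force, qE = qvB, so v = E/B.
v = (1.61×10^4) / (0.213) = 7.56×10^4 m/s.

v ≈ 75.6 km/s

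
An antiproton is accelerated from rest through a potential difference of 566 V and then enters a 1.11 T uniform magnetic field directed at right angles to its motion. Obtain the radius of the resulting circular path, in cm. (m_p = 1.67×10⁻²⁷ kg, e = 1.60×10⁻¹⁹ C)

The kinetic energy gained is K = qV = (1×1.60×10^-19)(566) = 9.06×10^-17 J.
v = √(2K/m) = 3.29×10^5 m/s.
r = mv/(qB) = (1.67×10^-27)(3.29×10^5) / [(1×1.60×10^-19)(1.11)] = 3.10×10^-3 m.

r ≈ 0.310 cm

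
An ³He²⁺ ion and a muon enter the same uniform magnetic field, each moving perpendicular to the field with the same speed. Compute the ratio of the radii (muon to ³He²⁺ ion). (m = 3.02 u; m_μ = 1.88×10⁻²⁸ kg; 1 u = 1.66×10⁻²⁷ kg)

r = mv/(qB) ⇒ at equal v, r ∝ m/q.
r_{muon}/r_{³He²⁺ ion} = 0.0750.

ratio ≈ 0.0750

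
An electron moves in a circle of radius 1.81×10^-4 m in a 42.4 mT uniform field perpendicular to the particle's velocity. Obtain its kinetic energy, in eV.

K ≈ 5.17 eV

v = qBr/m = (1×1.60×10^-19)(0.0424)(1.81×10^-4) / (9.11×10^-31) = 1.35×10^6 m/s.
K = ½mv² = 0.5·(9.11×10^-31)·(1.35×10^6)² = 8.28×10^-19 J = 5.17 eV.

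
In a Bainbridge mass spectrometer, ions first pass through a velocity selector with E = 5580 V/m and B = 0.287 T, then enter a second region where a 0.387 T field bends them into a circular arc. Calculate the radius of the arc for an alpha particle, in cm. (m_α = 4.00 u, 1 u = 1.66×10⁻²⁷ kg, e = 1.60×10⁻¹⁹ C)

r ≈ 0.104 cm

The selector passes v = E/B = 5580/0.287 = 1.94×10^4 m/s.
In the deflection region, r = mv/(qB₂) = (6.64×10^-27)(1.94×10^4) / [(2×1.60×10^-19)(0.387)] = 1.04×10^-3 m.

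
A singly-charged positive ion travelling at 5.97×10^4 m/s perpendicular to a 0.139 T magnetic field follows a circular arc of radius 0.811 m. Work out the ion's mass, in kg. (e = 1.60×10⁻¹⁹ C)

m ≈ 3.02×10^-25 kg

qvB = mv²/r ⇒ m = qBr/v.
m = (1×1.60×10^-19)(0.139)(0.811) / (5.97×10^4) = 3.02×10^-25 kg.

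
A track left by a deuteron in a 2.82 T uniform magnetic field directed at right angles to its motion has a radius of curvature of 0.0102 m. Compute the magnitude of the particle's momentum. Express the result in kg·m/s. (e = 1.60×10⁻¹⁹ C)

Since qvB = mv²/r, the momentum p = mv = qBr.
p = (1×1.60×10^-19)(2.82)(0.0102) = 4.60×10^-21 kg·m/s.

p ≈ 4.60×10^-21 kg·m/s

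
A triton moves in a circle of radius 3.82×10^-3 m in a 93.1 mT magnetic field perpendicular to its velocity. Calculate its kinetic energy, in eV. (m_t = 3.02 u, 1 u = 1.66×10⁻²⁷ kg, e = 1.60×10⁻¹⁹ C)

v = qBr/m = (1×1.60×10^-19)(0.0931)(3.82×10^-3) / (5.01×10^-27) = 1.14×10^4 m/s.
K = ½mv² = 0.5·(5.01×10^-27)·(1.14×10^4)² = 3.23×10^-19 J = 2.02 eV.

K ≈ 2.02 eV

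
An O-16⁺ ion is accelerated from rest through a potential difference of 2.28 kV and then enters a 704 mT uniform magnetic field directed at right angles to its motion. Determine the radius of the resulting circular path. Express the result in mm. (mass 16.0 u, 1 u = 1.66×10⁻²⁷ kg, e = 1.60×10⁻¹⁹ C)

r ≈ 39.1 mm

The kinetic energy gained is K = qV = (1×1.60×10^-19)(2280) = 3.65×10^-16 J.
v = √(2K/m) = 1.66×10^5 m/s.
r = mv/(qB) = (2.66×10^-26)(1.66×10^5) / [(1×1.60×10^-19)(0.704)] = 0.0391 m.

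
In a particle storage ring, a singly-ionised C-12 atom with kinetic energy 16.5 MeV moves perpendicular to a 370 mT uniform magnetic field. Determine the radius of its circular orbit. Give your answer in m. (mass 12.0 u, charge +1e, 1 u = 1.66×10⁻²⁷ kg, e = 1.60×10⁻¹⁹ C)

Convert the energy: K = 16.5 MeV = 2.64×10^-12 J.
v = √(2K/m) = √(2·2.64×10^-12/1.99×10^-26) = 1.63×10^7 m/s.
r = mv/(qB) = (1.99×10^-26)(1.63×10^7) / [(1×1.60×10^-19)(0.370)] = 5.48 m.

r ≈ 5.48 m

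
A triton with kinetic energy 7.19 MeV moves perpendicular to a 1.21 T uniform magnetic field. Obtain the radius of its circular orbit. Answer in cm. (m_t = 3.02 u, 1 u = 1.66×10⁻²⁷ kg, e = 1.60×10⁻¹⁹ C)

r ≈ 55.5 cm

Convert the energy: K = 7.19 MeV = 1.15×10^-12 J.
v = √(2K/m) = √(2·1.15×10^-12/5.01×10^-27) = 2.14×10^7 m/s.
r = mv/(qB) = (5.01×10^-27)(2.14×10^7) / [(1×1.60×10^-19)(1.21)] = 0.555 m.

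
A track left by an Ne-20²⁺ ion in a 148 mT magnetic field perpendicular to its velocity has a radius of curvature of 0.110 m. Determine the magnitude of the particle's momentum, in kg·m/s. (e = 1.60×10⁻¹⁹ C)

Since qvB = mv²/r, the momentum p = mv = qBr.
p = (2×1.60×10^-19)(0.148)(0.110) = 5.21×10^-21 kg·m/s.

p ≈ 5.21×10^-21 kg·m/s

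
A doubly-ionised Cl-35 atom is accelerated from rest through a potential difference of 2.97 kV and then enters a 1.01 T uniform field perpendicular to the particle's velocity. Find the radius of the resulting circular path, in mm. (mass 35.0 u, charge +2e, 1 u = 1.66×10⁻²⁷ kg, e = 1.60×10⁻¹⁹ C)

The kinetic energy gained is K = qV = (2×1.60×10^-19)(2970) = 9.50×10^-16 J.
v = √(2K/m) = 1.81×10^5 m/s.
r = mv/(qB) = (5.81×10^-26)(1.81×10^5) / [(2×1.60×10^-19)(1.01)] = 0.0325 m.

r ≈ 32.5 mm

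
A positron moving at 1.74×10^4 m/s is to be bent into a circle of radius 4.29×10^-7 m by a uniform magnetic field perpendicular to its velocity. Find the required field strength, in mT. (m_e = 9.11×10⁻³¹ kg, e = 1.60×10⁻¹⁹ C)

B ≈ 231 mT

qvB = mv²/r gives B = mv/(qr).
B = (9.11×10^-31)(1.74×10^4) / [(1×1.60×10^-19)(4.29×10^-7)] = 0.231 T.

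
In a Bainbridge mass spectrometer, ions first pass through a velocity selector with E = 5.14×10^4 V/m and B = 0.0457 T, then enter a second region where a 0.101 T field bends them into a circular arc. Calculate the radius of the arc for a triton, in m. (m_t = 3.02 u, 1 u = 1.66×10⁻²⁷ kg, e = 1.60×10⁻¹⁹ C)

r ≈ 0.349 m

The selector passes v = E/B = 5.14×10^4/0.0457 = 1.12×10^6 m/s.
In the deflection region, r = mv/(qB₂) = (5.01×10^-27)(1.12×10^6) / [(1×1.60×10^-19)(0.101)] = 0.349 m.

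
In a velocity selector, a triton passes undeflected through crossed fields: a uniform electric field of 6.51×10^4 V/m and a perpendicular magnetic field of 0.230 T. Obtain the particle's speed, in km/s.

For zero net force, qE = qvB, so v = E/B.
v = (6.51×10^4) / (0.230) = 2.83×10^5 m/s.

v ≈ 283 km/s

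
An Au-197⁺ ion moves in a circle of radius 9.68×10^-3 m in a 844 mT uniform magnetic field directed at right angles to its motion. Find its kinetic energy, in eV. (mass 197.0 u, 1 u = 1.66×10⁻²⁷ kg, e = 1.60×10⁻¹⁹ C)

K ≈ 16.3 eV

v = qBr/m = (1×1.60×10^-19)(0.844)(9.68×10^-3) / (3.27×10^-25) = 4000 m/s.
K = ½mv² = 0.5·(3.27×10^-25)·(4000)² = 2.61×10^-18 J = 16.3 eV.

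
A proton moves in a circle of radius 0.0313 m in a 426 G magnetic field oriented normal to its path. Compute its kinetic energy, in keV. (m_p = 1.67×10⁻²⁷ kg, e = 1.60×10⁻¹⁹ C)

v = qBr/m = (1×1.60×10^-19)(0.0426)(0.0313) / (1.67×10^-27) = 1.28×10^5 m/s.
K = ½mv² = 0.5·(1.67×10^-27)·(1.28×10^5)² = 1.36×10^-17 J = 0.0852 keV.

K ≈ 0.0852 keV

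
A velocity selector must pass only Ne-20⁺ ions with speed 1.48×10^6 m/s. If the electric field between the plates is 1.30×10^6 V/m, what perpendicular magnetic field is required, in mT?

qE = qvB ⇒ B = E/v = (1.30×10^6) / (1.48×10^6) = 0.878 T.

B ≈ 878 mT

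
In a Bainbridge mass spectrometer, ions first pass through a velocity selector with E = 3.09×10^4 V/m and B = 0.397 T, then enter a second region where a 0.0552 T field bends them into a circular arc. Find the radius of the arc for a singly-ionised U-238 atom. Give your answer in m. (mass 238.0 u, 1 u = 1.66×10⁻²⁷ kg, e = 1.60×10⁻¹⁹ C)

r ≈ 3.48 m

The selector passes v = E/B = 3.09×10^4/0.397 = 7.78×10^4 m/s.
In the deflection region, r = mv/(qB₂) = (3.95×10^-25)(7.78×10^4) / [(1×1.60×10^-19)(0.0552)] = 3.48 m.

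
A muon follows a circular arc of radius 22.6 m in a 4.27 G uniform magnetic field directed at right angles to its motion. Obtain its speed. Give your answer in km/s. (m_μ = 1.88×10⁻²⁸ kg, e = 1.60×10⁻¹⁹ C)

From qvB = mv²/r, v = qBr/m.
v = (1×1.60×10^-19)(4.27×10^-4)(22.6) / (1.88×10^-28) = 8.21×10^6 m/s.

v ≈ 8210 km/s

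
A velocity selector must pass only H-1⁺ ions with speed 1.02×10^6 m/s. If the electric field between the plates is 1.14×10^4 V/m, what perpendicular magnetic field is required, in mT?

B ≈ 11.2 mT

qE = qvB ⇒ B = E/v = (1.14×10^4) / (1.02×10^6) = 0.0112 T.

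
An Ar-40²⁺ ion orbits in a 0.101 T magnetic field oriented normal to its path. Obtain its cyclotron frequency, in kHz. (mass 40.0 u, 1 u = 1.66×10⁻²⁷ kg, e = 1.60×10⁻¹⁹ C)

f ≈ 77.5 kHz

f = qB/(2πm) = (2×1.60×10^-19)(0.101) / [2π(6.64×10^-26)] = 7.75×10^4 Hz.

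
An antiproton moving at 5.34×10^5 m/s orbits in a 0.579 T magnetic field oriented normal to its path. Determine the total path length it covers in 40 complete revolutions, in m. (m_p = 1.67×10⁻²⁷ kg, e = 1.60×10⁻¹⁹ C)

r = mv/(qB) = 9.63×10^-3 m, so one revolution covers 2πr = 0.0605 m.
In 40 revolutions: L = 40·2πr = 2.42 m.

L ≈ 2.42 m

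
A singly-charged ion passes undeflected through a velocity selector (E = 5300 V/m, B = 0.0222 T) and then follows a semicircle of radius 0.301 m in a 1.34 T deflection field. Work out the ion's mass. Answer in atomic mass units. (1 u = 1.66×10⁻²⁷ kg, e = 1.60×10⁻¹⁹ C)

v = E/B₁ = 2.39×10^5 m/s.
From r = mv/(qB₂), m = qB₂r/v = (1×1.60×10^-19)(1.34)(0.301) / (2.39×10^5) = 2.70×10^-25 kg.
In atomic mass units: m = 2.70×10^-25 / 1.66×10^-27 = 163 u.

m ≈ 163 u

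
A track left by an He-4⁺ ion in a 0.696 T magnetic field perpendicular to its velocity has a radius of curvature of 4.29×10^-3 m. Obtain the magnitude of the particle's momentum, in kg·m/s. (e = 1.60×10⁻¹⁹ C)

Since qvB = mv²/r, the momentum p = mv = qBr.
p = (1×1.60×10^-19)(0.696)(4.29×10^-3) = 4.78×10^-22 kg·m/s.

p ≈ 4.78×10^-22 kg·m/s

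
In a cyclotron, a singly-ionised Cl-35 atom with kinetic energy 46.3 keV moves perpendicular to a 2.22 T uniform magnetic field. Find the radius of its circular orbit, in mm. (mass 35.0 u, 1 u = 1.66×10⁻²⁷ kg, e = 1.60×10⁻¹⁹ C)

r ≈ 82.6 mm

Convert the energy: K = 46.3 keV = 7.41×10^-15 J.
v = √(2K/m) = √(2·7.41×10^-15/5.81×10^-26) = 5.05×10^5 m/s.
r = mv/(qB) = (5.81×10^-26)(5.05×10^5) / [(1×1.60×10^-19)(2.22)] = 0.0826 m.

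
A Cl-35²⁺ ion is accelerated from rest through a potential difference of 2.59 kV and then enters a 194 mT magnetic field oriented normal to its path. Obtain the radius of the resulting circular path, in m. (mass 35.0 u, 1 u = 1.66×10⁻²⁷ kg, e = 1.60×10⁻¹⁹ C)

The kinetic energy gained is K = qV = (2×1.60×10^-19)(2590) = 8.29×10^-16 J.
v = √(2K/m) = 1.69×10^5 m/s.
r = mv/(qB) = (5.81×10^-26)(1.69×10^5) / [(2×1.60×10^-19)(0.194)] = 0.158 m.

r ≈ 0.158 m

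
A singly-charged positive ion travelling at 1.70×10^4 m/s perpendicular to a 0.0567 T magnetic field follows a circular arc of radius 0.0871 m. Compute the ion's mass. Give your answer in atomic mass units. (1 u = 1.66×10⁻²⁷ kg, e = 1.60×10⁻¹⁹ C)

qvB = mv²/r ⇒ m = qBr/v.
m = (1×1.60×10^-19)(0.0567)(0.0871) / (1.70×10^4) = 4.65×10^-26 kg = 28.0 u.

m ≈ 28.0 u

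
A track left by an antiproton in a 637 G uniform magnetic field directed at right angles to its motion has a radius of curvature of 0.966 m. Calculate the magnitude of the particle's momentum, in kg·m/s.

Since qvB = mv²/r, the momentum p = mv = qBr.
p = (1×1.60×10^-19)(0.0637)(0.966) = 9.85×10^-21 kg·m/s.

p ≈ 9.85×10^-21 kg·m/s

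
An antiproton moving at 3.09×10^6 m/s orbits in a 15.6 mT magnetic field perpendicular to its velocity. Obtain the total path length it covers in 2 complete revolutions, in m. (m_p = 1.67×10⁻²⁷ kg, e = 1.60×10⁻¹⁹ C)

r = mv/(qB) = 2.07 m, so one revolution covers 2πr = 13.0 m.
In 2 revolutions: L = 2·2πr = 26.0 m.

L ≈ 26.0 m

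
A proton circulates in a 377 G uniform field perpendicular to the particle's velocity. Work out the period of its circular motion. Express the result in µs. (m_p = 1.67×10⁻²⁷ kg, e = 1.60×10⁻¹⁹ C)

T ≈ 1.74 µs

The cyclotron period is independent of speed: T = 2πm/(qB).
T = 2π(1.67×10^-27) / [(1×1.60×10^-19)(0.0377)] = 1.74×10^-6 s.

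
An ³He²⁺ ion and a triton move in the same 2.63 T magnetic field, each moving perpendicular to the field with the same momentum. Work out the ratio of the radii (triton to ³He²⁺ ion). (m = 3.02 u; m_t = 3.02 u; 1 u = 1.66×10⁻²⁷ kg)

ratio ≈ 2.00

r = p/(qB) ⇒ at equal p, r ∝ 1/q.
r_{triton}/r_{³He²⁺ ion} = 2.00.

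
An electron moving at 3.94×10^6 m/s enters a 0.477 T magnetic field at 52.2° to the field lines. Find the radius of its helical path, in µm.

Only the perpendicular component v⊥ = v sin52.2° = 3.11×10^6 m/s is bent by the field.
r = m v⊥ /(qB) = (9.11×10^-31)(3.11×10^6) / [(1×1.60×10^-19)(0.477)] = 3.72×10^-5 m.

r ≈ 37.2 µm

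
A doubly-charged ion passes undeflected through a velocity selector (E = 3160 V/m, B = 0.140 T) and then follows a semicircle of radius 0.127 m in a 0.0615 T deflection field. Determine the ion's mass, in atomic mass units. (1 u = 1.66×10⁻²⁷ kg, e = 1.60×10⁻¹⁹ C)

m ≈ 66.7 u

v = E/B₁ = 2.26×10^4 m/s.
From r = mv/(qB₂), m = qB₂r/v = (2×1.60×10^-19)(0.0615)(0.127) / (2.26×10^4) = 1.11×10^-25 kg.
In atomic mass units: m = 1.11×10^-25 / 1.66×10^-27 = 66.7 u.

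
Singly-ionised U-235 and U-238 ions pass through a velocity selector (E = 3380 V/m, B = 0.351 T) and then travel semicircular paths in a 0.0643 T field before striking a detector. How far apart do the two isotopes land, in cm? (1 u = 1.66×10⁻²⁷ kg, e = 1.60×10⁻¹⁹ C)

Both emerge at v = E/B₁ = 9630 m/s.
r = mv/(qB₂), so r₁ = 0.36514 m and r₂ = 0.36980 m, giving Δr = 4.66×10^-3 m.
After a semicircle each ion lands a diameter 2r from the entry slit, so the separation is 2Δr = 9.32×10^-3 m.

Δd ≈ 0.932 cm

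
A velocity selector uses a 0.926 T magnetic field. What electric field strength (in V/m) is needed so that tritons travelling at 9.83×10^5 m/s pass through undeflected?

qE = qvB ⇒ E = vB = (9.83×10^5)(0.926) = 9.10×10^5 V/m.

E ≈ 9.10×10^5 V/m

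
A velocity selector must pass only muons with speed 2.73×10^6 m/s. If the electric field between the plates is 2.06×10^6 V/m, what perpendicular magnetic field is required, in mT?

qE = qvB ⇒ B = E/v = (2.06×10^6) / (2.73×10^6) = 0.755 T.

B ≈ 755 mT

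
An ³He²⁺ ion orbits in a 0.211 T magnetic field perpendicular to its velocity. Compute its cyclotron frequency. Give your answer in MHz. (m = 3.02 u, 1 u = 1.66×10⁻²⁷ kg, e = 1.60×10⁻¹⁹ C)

f = qB/(2πm) = (2×1.60×10^-19)(0.211) / [2π(5.01×10^-27)] = 2.14×10^6 Hz.

f ≈ 2.14 MHz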